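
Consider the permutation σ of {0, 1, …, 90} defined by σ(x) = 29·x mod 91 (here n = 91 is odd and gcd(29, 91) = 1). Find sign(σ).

Orbit of 29 under x↦29x: [29, 22, 1]… (length divides ord_91(29)).
Cycle type of π: 3×28 + 1×7; total 35 cycles.
With 35 cycles on 91 points, sign = (−1)^{91−35} = +1.
(29|91)_J = +1 (Zolotarev's lemma cross-check).

+1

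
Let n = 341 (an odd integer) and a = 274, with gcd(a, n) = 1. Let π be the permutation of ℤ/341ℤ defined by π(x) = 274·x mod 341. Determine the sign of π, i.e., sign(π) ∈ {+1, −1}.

Trace 1: π^k(1) = [1, 274, 56, 340, 67, 285] for k=0..5.
Cycle type of π: 6×55 + 2×5 + 1; total 61 cycles.
61 cycles on 341: each ℓ→(−1)^(ℓ−1), product (−1)^280 = +1.
(274|341)_J = +1 (Zolotarev's lemma cross-check).

+1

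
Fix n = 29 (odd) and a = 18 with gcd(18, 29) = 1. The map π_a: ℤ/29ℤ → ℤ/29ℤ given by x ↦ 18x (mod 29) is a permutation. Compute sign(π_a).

-1

Orbit of 26 under x↦18x: [26, 4, 14, 20, 12, 13, 2]… (length divides ord_29(18)).
Cycle type of π: 28 + 1; total 2 cycles.
2 cycles on 29: each ℓ→(−1)^(ℓ−1), product (−1)^27 = -1.
Zolotarev: (18|29) = -1, matching the cycle-count sign.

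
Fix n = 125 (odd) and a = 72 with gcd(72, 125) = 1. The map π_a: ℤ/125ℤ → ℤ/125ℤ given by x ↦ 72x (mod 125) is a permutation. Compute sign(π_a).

-1

Trace 114: π^k(114) = [114, 83, 101, 22, 84, 48, 81] for k=0..6.
Cycle type of π: 100 + 20 + 4 + 1; total 4 cycles.
4 cycles on 125: each ℓ→(−1)^(ℓ−1), product (−1)^121 = -1.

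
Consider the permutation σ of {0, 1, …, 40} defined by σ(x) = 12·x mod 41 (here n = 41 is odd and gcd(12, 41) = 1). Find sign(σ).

Start at x=31: 31 → 3 → 36 → 22 → 18 → 11 → 9 → … (one orbit).
Decompose π into cycles: lengths [40, 1] (2 cycles, including the fixed point 0).
sign(π) = (−1)^{n − #cycles} = (−1)^{41−2} = (−1)^39 = -1.
(12|41)_J = -1 (Zolotarev's lemma cross-check).

-1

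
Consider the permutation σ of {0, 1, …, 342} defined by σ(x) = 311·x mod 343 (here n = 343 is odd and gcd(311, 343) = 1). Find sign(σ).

-1

Orbit of 92 under x↦311x: [92, 143, 226, 314, 242, 145, 162]… (length divides ord_343(311)).
Cycle lengths of π_311 on ℤ/343ℤ: [294, 42, 6, 1]; 4 cycles in total.
With 4 cycles on 343 points, sign = (−1)^{343−4} = -1.
(311|343)_J = -1 (Zolotarev's lemma cross-check).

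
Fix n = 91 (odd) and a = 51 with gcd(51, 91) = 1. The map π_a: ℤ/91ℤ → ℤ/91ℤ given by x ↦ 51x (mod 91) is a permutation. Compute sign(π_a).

+1

Start at x=25: 25 → 1 → 51 → 53 → 64 → 79 → 25 (one orbit).
Cycle type of π: 6×12 + 3×2 + 2×6 + 1; total 21 cycles.
sign(π) = (−1)^{n − #cycles} = (−1)^{91−21} = (−1)^70 = +1.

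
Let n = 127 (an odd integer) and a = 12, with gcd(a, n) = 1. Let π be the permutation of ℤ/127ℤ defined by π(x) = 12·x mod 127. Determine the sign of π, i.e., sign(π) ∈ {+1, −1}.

Trace 103: π^k(103) = [103, 93, 100, 57, 49, 80, 71] for k=0..6.
Cycle lengths of π_12 on ℤ/127ℤ: [126, 1]; 2 cycles in total.
n − c = 127 − 2 = 125; sign = (−1)^125 = -1.

-1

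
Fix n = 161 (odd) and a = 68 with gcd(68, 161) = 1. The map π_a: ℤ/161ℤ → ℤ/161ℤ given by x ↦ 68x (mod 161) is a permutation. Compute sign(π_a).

Orbit of 93 under x↦68x: [93, 45, 1, 68, 116, 160]… (length divides ord_161(68)).
Cycle type of π: 6×23 + 2×11 + 1; total 35 cycles.
35 cycles on 161: each ℓ→(−1)^(ℓ−1), product (−1)^126 = +1.
(68|161)_J = +1 (Zolotarev's lemma cross-check).

+1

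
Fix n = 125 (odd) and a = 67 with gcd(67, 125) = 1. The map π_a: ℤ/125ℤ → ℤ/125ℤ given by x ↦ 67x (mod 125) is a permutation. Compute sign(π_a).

-1

Trace 37: π^k(37) = [37, 104, 93, 106, 102, 84, 3] for k=0..6.
Decompose π into cycles: lengths [100, 20, 4, 1] (4 cycles, including the fixed point 0).
125 − 4 = 121 transpositions; sign(π) = (−1)^121 = -1.
Zolotarev: (67|125) = -1, matching the cycle-count sign.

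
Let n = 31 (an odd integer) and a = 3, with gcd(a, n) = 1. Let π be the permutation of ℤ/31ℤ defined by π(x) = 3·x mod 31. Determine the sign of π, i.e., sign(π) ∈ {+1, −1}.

Orbit of 21 under x↦3x: [21, 1, 3, 9, 27, 19, 26]… (length divides ord_31(3)).
2 cycles of lengths [30, 1].
Σ(ℓ_i−1) = 31−2 = 29; sign = (−1)^29 = -1.

-1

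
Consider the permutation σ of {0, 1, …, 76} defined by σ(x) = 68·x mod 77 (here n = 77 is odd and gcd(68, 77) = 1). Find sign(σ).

Orbit of 52 under x↦68x: [52, 71, 54, 53, 62, 58, 17]… (length divides ord_77(68)).
Cycle lengths of π_68 on ℤ/77ℤ: [30, 30, 10, 6, 1]; 5 cycles in total.
n − c = 77 − 5 = 72; sign = (−1)^72 = +1.
Zolotarev: (68|77) = +1, matching the cycle-count sign.

+1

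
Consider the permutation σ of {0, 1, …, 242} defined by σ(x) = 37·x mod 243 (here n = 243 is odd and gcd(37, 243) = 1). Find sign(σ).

Orbit of 199 under x↦37x: [199, 73, 28, 64, 181, 136, 172]… (length divides ord_243(37)).
Cycle lengths of π_37 on ℤ/243ℤ: [27, 27, 27, 27, 27, 27, 9, 9, 9, 9, 9, 9, 3, 3, 3, 3, 3, 3, 1, 1, 1, 1, 1, 1, 1, 1, 1]; 27 cycles in total.
sign(π) = (−1)^{n − #cycles} = (−1)^{243−27} = (−1)^216 = +1.
Check: (37/243) = +1 by Zolotarev.

+1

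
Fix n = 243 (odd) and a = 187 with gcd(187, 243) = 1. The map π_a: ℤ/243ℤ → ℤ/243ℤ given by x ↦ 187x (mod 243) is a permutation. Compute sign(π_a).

+1

Orbit of 196 under x↦187x: [196, 202, 109, 214, 166, 181, 70]… (length divides ord_243(187)).
The orbit structure of x ↦ 187x mod 243: 11 orbits of sizes [81, 81, 27, 27, 9, 9, 3, 3, 1, 1, 1].
sign(π) = (−1)^{n − #cycles} = (−1)^{243−11} = (−1)^232 = +1.
Check: (187/243) = +1 by Zolotarev.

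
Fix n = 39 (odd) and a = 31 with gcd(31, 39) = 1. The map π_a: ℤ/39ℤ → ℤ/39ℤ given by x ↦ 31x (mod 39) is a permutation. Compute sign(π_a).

Orbit of 31 under x↦31x: [31, 25, 34, 1]… (length divides ord_39(31)).
12 cycles of lengths [4, 4, 4, 4, 4, 4, 4, 4, 4, 1, 1, 1].
n − c = 39 − 12 = 27; sign = (−1)^27 = -1.
The Jacobi symbol (31|39) = -1 (Zolotarev) agrees.

-1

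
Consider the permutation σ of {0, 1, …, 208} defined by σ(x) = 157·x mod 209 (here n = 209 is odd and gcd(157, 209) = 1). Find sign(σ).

Orbit of 25 under x↦157x: [25, 163, 93, 180, 45, 168, 42]… (length divides ord_209(157)).
π_157 has 9 disjoint cycles with lengths [45, 45, 45, 45, 9, 9, 5, 5, 1] on {0,…,208}.
sign(π) = (−1)^{n − #cycles} = (−1)^{209−9} = (−1)^200 = +1.
(157|209)_J = +1 (Zolotarev's lemma cross-check).

+1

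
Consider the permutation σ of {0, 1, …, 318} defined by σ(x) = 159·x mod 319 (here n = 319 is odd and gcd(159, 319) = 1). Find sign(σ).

-1

Orbit of 301 under x↦159x: [301, 9, 155, 82, 278, 180, 229]… (length divides ord_319(159)).
Decompose π into cycles: lengths [140, 140, 28, 5, 5, 1] (6 cycles, including the fixed point 0).
n − c = 319 − 6 = 313; sign = (−1)^313 = -1.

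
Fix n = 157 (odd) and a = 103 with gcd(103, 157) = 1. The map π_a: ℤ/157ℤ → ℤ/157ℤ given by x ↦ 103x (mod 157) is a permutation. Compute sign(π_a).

Orbit of 41 under x↦103x: [41, 141, 79, 130, 45, 82, 125]… (length divides ord_157(103)).
The orbit structure of x ↦ 103x mod 157: 4 orbits of sizes [52, 52, 52, 1].
157 − 4 = 153 transpositions; sign(π) = (−1)^153 = -1.
The Jacobi symbol (103|157) = -1 (Zolotarev) agrees.

-1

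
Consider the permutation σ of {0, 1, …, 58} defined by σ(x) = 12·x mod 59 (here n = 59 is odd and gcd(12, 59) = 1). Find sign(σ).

+1

Start at x=1: 1 → 12 → 26 → 17 → 27 → 29 → 53 → … (one orbit).
The orbit structure of x ↦ 12x mod 59: 3 orbits of sizes [29, 29, 1].
With 3 cycles on 59 points, sign = (−1)^{59−3} = +1.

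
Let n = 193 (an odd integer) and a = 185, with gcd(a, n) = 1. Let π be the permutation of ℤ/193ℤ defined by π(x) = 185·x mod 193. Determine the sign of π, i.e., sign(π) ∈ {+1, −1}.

Trace 170: π^k(170) = [170, 184, 72, 3, 169, 192, 8] for k=0..6.
π_185 has 7 disjoint cycles with lengths [32, 32, 32, 32, 32, 32, 1] on {0,…,192}.
7 cycles on 193: each ℓ→(−1)^(ℓ−1), product (−1)^186 = +1.

+1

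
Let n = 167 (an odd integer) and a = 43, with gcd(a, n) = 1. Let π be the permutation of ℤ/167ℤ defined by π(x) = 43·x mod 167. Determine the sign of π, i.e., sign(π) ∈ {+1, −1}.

Start at x=2: 2 → 86 → 24 → 30 → 121 → 26 → 116 → … (one orbit).
Cycle lengths of π_43 on ℤ/167ℤ: [166, 1]; 2 cycles in total.
167 − 2 = 165 transpositions; sign(π) = (−1)^165 = -1.

-1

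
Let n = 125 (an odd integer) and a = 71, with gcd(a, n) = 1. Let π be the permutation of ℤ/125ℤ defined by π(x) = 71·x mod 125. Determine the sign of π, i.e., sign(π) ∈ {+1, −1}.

Trace 31: π^k(31) = [31, 76, 21, 116, 111, 6, 51] for k=0..6.
Cycle type of π: 25×4 + 5×4 + 1×5; total 13 cycles.
125 − 13 = 112 transpositions; sign(π) = (−1)^112 = +1.

+1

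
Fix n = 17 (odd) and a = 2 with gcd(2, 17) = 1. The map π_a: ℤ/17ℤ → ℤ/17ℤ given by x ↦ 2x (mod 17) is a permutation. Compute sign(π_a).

Trace 8: π^k(8) = [8, 16, 15, 13, 9, 1, 2] for k=0..6.
Cycle type of π: 8×2 + 1; total 3 cycles.
Σ(ℓ_i−1) = 17−3 = 14; sign = (−1)^14 = +1.

+1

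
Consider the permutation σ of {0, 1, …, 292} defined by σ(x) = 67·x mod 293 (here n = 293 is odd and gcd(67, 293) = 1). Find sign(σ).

+1

Start at x=68: 68 → 161 → 239 → 191 → 198 → 81 → 153 → … (one orbit).
The orbit structure of x ↦ 67x mod 293: 3 orbits of sizes [146, 146, 1].
3 cycles on 293: each ℓ→(−1)^(ℓ−1), product (−1)^290 = +1.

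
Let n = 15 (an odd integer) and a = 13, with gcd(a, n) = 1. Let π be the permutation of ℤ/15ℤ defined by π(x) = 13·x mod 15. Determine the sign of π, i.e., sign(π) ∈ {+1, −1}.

-1

Orbit of 7 under x↦13x: [7, 1, 13, 4]… (length divides ord_15(13)).
Decompose π into cycles: lengths [4, 4, 4, 1, 1, 1] (6 cycles, including the fixed point 0).
6 cycles on 15: each ℓ→(−1)^(ℓ−1), product (−1)^9 = -1.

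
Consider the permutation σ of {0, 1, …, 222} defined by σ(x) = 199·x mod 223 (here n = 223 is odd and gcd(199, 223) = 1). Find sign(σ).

+1

Start at x=199: 199 → 130 → 2 → 175 → 37 → 4 → 127 → … (one orbit).
Cycle type of π: 111×2 + 1; total 3 cycles.
223 − 3 = 220 transpositions; sign(π) = (−1)^220 = +1.
Via Zolotarev, sign(π_{199}) = (199|223) = +1.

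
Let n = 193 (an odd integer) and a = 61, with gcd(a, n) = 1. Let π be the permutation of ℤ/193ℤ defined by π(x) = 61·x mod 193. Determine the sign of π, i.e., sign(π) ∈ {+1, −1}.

-1

Trace 130: π^k(130) = [130, 17, 72, 146, 28, 164, 161] for k=0..6.
Cycle lengths of π_61 on ℤ/193ℤ: [192, 1]; 2 cycles in total.
Σ(ℓ_i−1) = 193−2 = 191; sign = (−1)^191 = -1.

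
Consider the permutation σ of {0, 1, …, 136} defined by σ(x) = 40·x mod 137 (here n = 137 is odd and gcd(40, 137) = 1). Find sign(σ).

Start at x=16: 16 → 92 → 118 → 62 → 14 → 12 → 69 → … (one orbit).
π_40 has 2 disjoint cycles with lengths [136, 1] on {0,…,136}.
2 cycles on 137: each ℓ→(−1)^(ℓ−1), product (−1)^135 = -1.

-1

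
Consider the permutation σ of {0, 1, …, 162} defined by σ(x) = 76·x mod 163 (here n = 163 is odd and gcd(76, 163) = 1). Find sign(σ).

Orbit of 104 under x↦76x: [104, 80, 49, 138, 56, 18, 64]… (length divides ord_163(76)).
π_76 has 2 disjoint cycles with lengths [162, 1] on {0,…,162}.
With 2 cycles on 163 points, sign = (−1)^{163−2} = -1.

-1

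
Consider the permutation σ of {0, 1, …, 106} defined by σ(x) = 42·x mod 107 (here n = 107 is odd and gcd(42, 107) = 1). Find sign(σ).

+1

Start at x=57: 57 → 40 → 75 → 47 → 48 → 90 → 35 → … (one orbit).
The orbit structure of x ↦ 42x mod 107: 3 orbits of sizes [53, 53, 1].
3 cycles on 107: each ℓ→(−1)^(ℓ−1), product (−1)^104 = +1.
Zolotarev: (42|107) = +1, matching the cycle-count sign.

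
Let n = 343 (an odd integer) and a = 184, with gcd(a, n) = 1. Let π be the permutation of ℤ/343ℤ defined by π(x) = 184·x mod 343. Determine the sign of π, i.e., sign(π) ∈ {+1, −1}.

Orbit of 324 under x↦184x: [324, 277, 204, 149, 319, 43, 23]… (length divides ord_343(184)).
7 cycles of lengths [147, 147, 21, 21, 3, 3, 1].
sign(π) = (−1)^{n − #cycles} = (−1)^{343−7} = (−1)^336 = +1.

+1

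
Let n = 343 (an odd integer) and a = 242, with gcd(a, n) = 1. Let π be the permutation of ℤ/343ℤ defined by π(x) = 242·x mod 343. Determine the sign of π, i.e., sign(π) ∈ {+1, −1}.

Trace 233: π^k(233) = [233, 134, 186, 79, 253, 172, 121] for k=0..6.
Cycle type of π: 147×2 + 21×2 + 3×2 + 1; total 7 cycles.
7 cycles on 343: each ℓ→(−1)^(ℓ−1), product (−1)^336 = +1.
Via Zolotarev, sign(π_{242}) = (242|343) = +1.

+1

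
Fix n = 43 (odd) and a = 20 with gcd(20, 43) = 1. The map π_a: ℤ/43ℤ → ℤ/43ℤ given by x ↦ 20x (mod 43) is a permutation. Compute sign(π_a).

-1

Start at x=4: 4 → 37 → 9 → 8 → 31 → 18 → 16 → … (one orbit).
2 cycles of lengths [42, 1].
2 cycles on 43: each ℓ→(−1)^(ℓ−1), product (−1)^41 = -1.
Check: (20/43) = -1 by Zolotarev.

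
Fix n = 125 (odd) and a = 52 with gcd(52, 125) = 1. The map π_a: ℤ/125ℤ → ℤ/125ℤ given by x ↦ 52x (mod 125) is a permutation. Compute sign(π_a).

-1

Orbit of 69 under x↦52x: [69, 88, 76, 77, 4, 83, 66]… (length divides ord_125(52)).
Decompose π into cycles: lengths [100, 20, 4, 1] (4 cycles, including the fixed point 0).
4 cycles on 125: each ℓ→(−1)^(ℓ−1), product (−1)^121 = -1.
(52|125)_J = -1 (Zolotarev's lemma cross-check).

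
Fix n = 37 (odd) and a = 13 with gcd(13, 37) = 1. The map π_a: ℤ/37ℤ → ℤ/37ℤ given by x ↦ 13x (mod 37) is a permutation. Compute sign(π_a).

Orbit of 18 under x↦13x: [18, 12, 8, 30, 20, 1, 13]… (length divides ord_37(13)).
Cycle type of π: 36 + 1; total 2 cycles.
37 − 2 = 35 transpositions; sign(π) = (−1)^35 = -1.

-1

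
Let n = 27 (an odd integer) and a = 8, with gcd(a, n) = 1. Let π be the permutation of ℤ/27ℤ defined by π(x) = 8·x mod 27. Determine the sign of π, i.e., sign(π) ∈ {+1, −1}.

-1

Trace 1: π^k(1) = [1, 8, 10, 26, 19, 17] for k=0..5.
Cycle type of π: 6×3 + 2×4 + 1; total 8 cycles.
n − c = 27 − 8 = 19; sign = (−1)^19 = -1.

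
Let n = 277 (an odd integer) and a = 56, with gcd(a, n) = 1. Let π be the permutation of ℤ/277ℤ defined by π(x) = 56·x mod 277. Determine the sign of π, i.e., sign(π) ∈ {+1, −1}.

-1

Trace 77: π^k(77) = [77, 157, 205, 123, 240, 144, 31] for k=0..6.
Decompose π into cycles: lengths [276, 1] (2 cycles, including the fixed point 0).
With 2 cycles on 277 points, sign = (−1)^{277−2} = -1.
Via Zolotarev, sign(π_{56}) = (56|277) = -1.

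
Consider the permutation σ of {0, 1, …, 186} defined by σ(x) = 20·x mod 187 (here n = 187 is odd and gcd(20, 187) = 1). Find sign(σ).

-1

Orbit of 48 under x↦20x: [48, 25, 126, 89, 97, 70, 91]… (length divides ord_187(20)).
The orbit structure of x ↦ 20x mod 187: 6 orbits of sizes [80, 80, 16, 5, 5, 1].
187 − 6 = 181 transpositions; sign(π) = (−1)^181 = -1.
Via Zolotarev, sign(π_{20}) = (20|187) = -1.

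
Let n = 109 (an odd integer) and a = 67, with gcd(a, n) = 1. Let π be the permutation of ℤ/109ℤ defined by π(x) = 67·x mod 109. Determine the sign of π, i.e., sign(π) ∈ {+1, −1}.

-1

Trace 38: π^k(38) = [38, 39, 106, 17, 49, 13, 108] for k=0..6.
π_67 has 2 disjoint cycles with lengths [108, 1] on {0,…,108}.
With 2 cycles on 109 points, sign = (−1)^{109−2} = -1.
Zolotarev: (67|109) = -1, matching the cycle-count sign.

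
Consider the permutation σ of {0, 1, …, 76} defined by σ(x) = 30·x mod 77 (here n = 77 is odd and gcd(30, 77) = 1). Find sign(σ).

Start at x=43: 43 → 58 → 46 → 71 → 51 → 67 → 8 → … (one orbit).
π_30 has 6 disjoint cycles with lengths [30, 30, 10, 3, 3, 1] on {0,…,76}.
With 6 cycles on 77 points, sign = (−1)^{77−6} = -1.

-1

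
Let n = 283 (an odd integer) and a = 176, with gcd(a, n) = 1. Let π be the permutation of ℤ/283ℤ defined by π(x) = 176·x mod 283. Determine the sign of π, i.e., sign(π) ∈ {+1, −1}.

+1

Start at x=90: 90 → 275 → 7 → 100 → 54 → 165 → 174 → … (one orbit).
The orbit structure of x ↦ 176x mod 283: 3 orbits of sizes [141, 141, 1].
sign(π) = (−1)^{n − #cycles} = (−1)^{283−3} = (−1)^280 = +1.
(176|283)_J = +1 (Zolotarev's lemma cross-check).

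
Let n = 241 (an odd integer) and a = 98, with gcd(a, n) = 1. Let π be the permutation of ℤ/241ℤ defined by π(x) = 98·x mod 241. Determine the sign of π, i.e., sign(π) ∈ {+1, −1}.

Trace 91: π^k(91) = [91, 1, 98, 205, 87] for k=0..4.
Cycle lengths of π_98 on ℤ/241ℤ: [5, 5, 5, 5, 5, 5, 5, 5, 5, 5, 5, 5, 5, 5, 5, 5, 5, 5, 5, 5, 5, 5, 5, 5, 5, 5, 5, 5, 5, 5, 5, 5, 5, 5, 5, 5, 5, 5, 5, 5, 5, 5, 5, 5, 5, 5, 5, 5, 1]; 49 cycles in total.
241 − 49 = 192 transpositions; sign(π) = (−1)^192 = +1.
Check: (98/241) = +1 by Zolotarev.

+1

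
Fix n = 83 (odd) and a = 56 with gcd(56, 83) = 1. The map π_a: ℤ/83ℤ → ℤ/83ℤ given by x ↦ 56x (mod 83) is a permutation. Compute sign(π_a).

-1

Start at x=59: 59 → 67 → 17 → 39 → 26 → 45 → 30 → … (one orbit).
Cycle type of π: 82 + 1; total 2 cycles.
83 − 2 = 81 transpositions; sign(π) = (−1)^81 = -1.
(56|83)_J = -1 (Zolotarev's lemma cross-check).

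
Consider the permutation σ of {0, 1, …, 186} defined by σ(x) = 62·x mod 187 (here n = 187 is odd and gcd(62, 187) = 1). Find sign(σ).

Orbit of 103 under x↦62x: [103, 28, 53, 107, 89, 95, 93]… (length divides ord_187(62)).
5 cycles of lengths [80, 80, 16, 10, 1].
sign(π) = (−1)^{n − #cycles} = (−1)^{187−5} = (−1)^182 = +1.

+1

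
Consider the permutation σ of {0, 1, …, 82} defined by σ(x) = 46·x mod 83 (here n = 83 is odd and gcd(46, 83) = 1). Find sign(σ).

-1

Trace 65: π^k(65) = [65, 2, 9, 82, 37, 42, 23] for k=0..6.
π_46 has 2 disjoint cycles with lengths [82, 1] on {0,…,82}.
2 cycles on 83: each ℓ→(−1)^(ℓ−1), product (−1)^81 = -1.
Zolotarev: (46|83) = -1, matching the cycle-count sign.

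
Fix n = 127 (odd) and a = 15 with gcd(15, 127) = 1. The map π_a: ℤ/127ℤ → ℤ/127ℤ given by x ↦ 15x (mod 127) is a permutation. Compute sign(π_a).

Trace 17: π^k(17) = [17, 1, 15, 98, 73, 79, 42] for k=0..6.
Cycle lengths of π_15 on ℤ/127ℤ: [63, 63, 1]; 3 cycles in total.
3 cycles on 127: each ℓ→(−1)^(ℓ−1), product (−1)^124 = +1.
Check: (15/127) = +1 by Zolotarev.

+1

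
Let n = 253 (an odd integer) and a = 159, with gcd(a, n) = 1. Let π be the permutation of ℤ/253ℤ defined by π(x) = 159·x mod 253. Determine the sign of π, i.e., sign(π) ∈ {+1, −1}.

Orbit of 91 under x↦159x: [91, 48, 42, 100, 214, 124, 235]… (length divides ord_253(159)).
Decompose π into cycles: lengths [110, 110, 22, 5, 5, 1] (6 cycles, including the fixed point 0).
n − c = 253 − 6 = 247; sign = (−1)^247 = -1.
Via Zolotarev, sign(π_{159}) = (159|253) = -1.

-1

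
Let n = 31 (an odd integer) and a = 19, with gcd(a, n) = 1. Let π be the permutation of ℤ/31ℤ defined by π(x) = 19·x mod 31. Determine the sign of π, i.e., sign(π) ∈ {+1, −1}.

Start at x=25: 25 → 10 → 4 → 14 → 18 → 1 → 19 → … (one orbit).
Cycle type of π: 15×2 + 1; total 3 cycles.
With 3 cycles on 31 points, sign = (−1)^{31−3} = +1.
(19|31)_J = +1 (Zolotarev's lemma cross-check).

+1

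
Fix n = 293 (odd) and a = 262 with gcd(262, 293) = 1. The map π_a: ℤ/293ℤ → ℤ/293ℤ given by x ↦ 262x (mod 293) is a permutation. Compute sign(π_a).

Orbit of 1 under x↦262x: [1, 262, 82, 95, 278, 172, 235]… (length divides ord_293(262)).
Cycle type of π: 73×4 + 1; total 5 cycles.
With 5 cycles on 293 points, sign = (−1)^{293−5} = +1.
The Jacobi symbol (262|293) = +1 (Zolotarev) agrees.

+1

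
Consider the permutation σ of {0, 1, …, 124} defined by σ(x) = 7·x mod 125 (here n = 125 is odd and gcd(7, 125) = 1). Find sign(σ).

-1

Orbit of 32 under x↦7x: [32, 99, 68, 101, 82, 74, 18]… (length divides ord_125(7)).
π_7 has 12 disjoint cycles with lengths [20, 20, 20, 20, 20, 4, 4, 4, 4, 4, 4, 1] on {0,…,124}.
12 cycles on 125: each ℓ→(−1)^(ℓ−1), product (−1)^113 = -1.
The Jacobi symbol (7|125) = -1 (Zolotarev) agrees.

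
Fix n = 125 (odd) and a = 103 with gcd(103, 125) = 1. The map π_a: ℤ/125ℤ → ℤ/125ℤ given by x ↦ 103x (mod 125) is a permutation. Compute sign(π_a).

Start at x=92: 92 → 101 → 28 → 9 → 52 → 106 → 43 → … (one orbit).
The orbit structure of x ↦ 103x mod 125: 4 orbits of sizes [100, 20, 4, 1].
n − c = 125 − 4 = 121; sign = (−1)^121 = -1.

-1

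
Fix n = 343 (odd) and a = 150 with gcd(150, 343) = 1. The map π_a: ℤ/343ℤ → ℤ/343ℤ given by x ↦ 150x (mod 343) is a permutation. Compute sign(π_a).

Orbit of 292 under x↦150x: [292, 239, 178, 289, 132, 249, 306]… (length divides ord_343(150)).
4 cycles of lengths [294, 42, 6, 1].
4 cycles on 343: each ℓ→(−1)^(ℓ−1), product (−1)^339 = -1.
Check: (150/343) = -1 by Zolotarev.

-1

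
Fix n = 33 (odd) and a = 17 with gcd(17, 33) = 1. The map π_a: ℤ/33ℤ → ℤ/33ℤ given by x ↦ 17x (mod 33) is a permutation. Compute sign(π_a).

+1

Start at x=8: 8 → 4 → 2 → 1 → 17 → 25 → 29 → … (one orbit).
Cycle type of π: 10×3 + 2 + 1; total 5 cycles.
5 cycles on 33: each ℓ→(−1)^(ℓ−1), product (−1)^28 = +1.
Zolotarev: (17|33) = +1, matching the cycle-count sign.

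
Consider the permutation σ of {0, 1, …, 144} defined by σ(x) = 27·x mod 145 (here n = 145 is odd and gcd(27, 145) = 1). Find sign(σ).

+1

Start at x=43: 43 → 1 → 27 → 4 → 108 → 16 → 142 → … (one orbit).
Cycle lengths of π_27 on ℤ/145ℤ: [28, 28, 28, 28, 28, 4, 1]; 7 cycles in total.
sign(π) = (−1)^{n − #cycles} = (−1)^{145−7} = (−1)^138 = +1.
The Jacobi symbol (27|145) = +1 (Zolotarev) agrees.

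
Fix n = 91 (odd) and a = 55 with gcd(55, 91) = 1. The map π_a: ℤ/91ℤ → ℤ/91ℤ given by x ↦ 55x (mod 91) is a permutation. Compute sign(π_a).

Start at x=48: 48 → 1 → 55 → 22 → 27 → 29 → 48 (one orbit).
Cycle type of π: 6×12 + 3×4 + 2×3 + 1; total 20 cycles.
sign(π) = (−1)^{n − #cycles} = (−1)^{91−20} = (−1)^71 = -1.
The Jacobi symbol (55|91) = -1 (Zolotarev) agrees.

-1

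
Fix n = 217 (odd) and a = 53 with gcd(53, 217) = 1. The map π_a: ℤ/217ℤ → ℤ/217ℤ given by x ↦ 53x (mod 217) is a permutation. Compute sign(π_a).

-1

Start at x=120: 120 → 67 → 79 → 64 → 137 → 100 → 92 → … (one orbit).
Cycle lengths of π_53 on ℤ/217ℤ: [30, 30, 30, 30, 30, 30, 30, 3, 3, 1]; 10 cycles in total.
sign(π) = (−1)^{n − #cycles} = (−1)^{217−10} = (−1)^207 = -1.
(53|217)_J = -1 (Zolotarev's lemma cross-check).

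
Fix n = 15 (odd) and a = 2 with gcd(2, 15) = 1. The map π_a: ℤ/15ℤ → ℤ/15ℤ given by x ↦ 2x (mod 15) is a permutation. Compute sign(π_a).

Orbit of 4 under x↦2x: [4, 8, 1, 2]… (length divides ord_15(2)).
Decompose π into cycles: lengths [4, 4, 4, 2, 1] (5 cycles, including the fixed point 0).
sign(π) = (−1)^{n − #cycles} = (−1)^{15−5} = (−1)^10 = +1.
(2|15)_J = +1 (Zolotarev's lemma cross-check).

+1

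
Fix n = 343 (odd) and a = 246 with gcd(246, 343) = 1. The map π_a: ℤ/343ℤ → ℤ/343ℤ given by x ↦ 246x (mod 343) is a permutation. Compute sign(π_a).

+1

Orbit of 295 under x↦246x: [295, 197, 99, 1, 246, 148, 50]… (length divides ord_343(246)).
The orbit structure of x ↦ 246x mod 343: 91 orbits of sizes [7, 7, 7, 7, 7, 7, 7, 7, 7, 7, 7, 7, 7, 7, 7, 7, 7, 7, 7, 7, 7, 7, 7, 7, 7, 7, 7, 7, 7, 7, 7, 7, 7, 7, 7, 7, 7, 7, 7, 7, 7, 7, 1, 1, 1, 1, 1, 1, 1, 1, 1, 1, 1, 1, 1, 1, 1, 1, 1, 1, 1, 1, 1, 1, 1, 1, 1, 1, 1, 1, 1, 1, 1, 1, 1, 1, 1, 1, 1, 1, 1, 1, 1, 1, 1, 1, 1, 1, 1, 1, 1].
sign(π) = (−1)^{n − #cycles} = (−1)^{343−91} = (−1)^252 = +1.
Check: (246/343) = +1 by Zolotarev.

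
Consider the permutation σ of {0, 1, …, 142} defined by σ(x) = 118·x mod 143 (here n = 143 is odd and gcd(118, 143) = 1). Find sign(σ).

Start at x=92: 92 → 131 → 14 → 79 → 27 → 40 → 1 → … (one orbit).
π_118 has 26 disjoint cycles with lengths [10, 10, 10, 10, 10, 10, 10, 10, 10, 10, 10, 10, 10, 1, 1, 1, 1, 1, 1, 1, 1, 1, 1, 1, 1, 1] on {0,…,142}.
26 cycles on 143: each ℓ→(−1)^(ℓ−1), product (−1)^117 = -1.
Check: (118/143) = -1 by Zolotarev.

-1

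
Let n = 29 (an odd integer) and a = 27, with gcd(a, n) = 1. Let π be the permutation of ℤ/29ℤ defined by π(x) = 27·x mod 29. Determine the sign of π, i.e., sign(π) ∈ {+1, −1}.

Start at x=13: 13 → 3 → 23 → 12 → 5 → 19 → 20 → … (one orbit).
The orbit structure of x ↦ 27x mod 29: 2 orbits of sizes [28, 1].
Σ(ℓ_i−1) = 29−2 = 27; sign = (−1)^27 = -1.
Check: (27/29) = -1 by Zolotarev.

-1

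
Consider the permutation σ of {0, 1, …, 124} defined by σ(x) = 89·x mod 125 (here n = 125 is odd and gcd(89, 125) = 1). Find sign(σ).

Orbit of 116 under x↦89x: [116, 74, 86, 29, 81, 84, 101]… (length divides ord_125(89)).
The orbit structure of x ↦ 89x mod 125: 7 orbits of sizes [50, 50, 10, 10, 2, 2, 1].
n − c = 125 − 7 = 118; sign = (−1)^118 = +1.
Via Zolotarev, sign(π_{89}) = (89|125) = +1.

+1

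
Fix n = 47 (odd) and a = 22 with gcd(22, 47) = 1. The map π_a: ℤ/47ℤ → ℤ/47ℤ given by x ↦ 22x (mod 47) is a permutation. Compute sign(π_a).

Orbit of 31 under x↦22x: [31, 24, 11, 7, 13, 4, 41]… (length divides ord_47(22)).
Cycle type of π: 46 + 1; total 2 cycles.
2 cycles on 47: each ℓ→(−1)^(ℓ−1), product (−1)^45 = -1.

-1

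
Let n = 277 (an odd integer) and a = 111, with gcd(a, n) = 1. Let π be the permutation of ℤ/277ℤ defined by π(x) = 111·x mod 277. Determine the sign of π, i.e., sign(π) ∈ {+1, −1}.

Orbit of 74 under x↦111x: [74, 181, 147, 251, 161, 143, 84]… (length divides ord_277(111)).
Cycle lengths of π_111 on ℤ/277ℤ: [276, 1]; 2 cycles in total.
sign(π) = (−1)^{n − #cycles} = (−1)^{277−2} = (−1)^275 = -1.

-1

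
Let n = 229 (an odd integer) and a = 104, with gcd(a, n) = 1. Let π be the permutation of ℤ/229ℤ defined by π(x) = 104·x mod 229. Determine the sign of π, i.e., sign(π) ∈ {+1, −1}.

Start at x=218: 218 → 1 → 104 → 53 → 16 → 61 → 161 → … (one orbit).
Decompose π into cycles: lengths [19, 19, 19, 19, 19, 19, 19, 19, 19, 19, 19, 19, 1] (13 cycles, including the fixed point 0).
13 cycles on 229: each ℓ→(−1)^(ℓ−1), product (−1)^216 = +1.
Zolotarev: (104|229) = +1, matching the cycle-count sign.

+1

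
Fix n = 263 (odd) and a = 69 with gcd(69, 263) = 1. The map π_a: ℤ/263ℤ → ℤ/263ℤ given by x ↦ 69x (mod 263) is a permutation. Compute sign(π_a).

Start at x=166: 166 → 145 → 11 → 233 → 34 → 242 → 129 → … (one orbit).
Cycle type of π: 131×2 + 1; total 3 cycles.
263 − 3 = 260 transpositions; sign(π) = (−1)^260 = +1.
Zolotarev: (69|263) = +1, matching the cycle-count sign.

+1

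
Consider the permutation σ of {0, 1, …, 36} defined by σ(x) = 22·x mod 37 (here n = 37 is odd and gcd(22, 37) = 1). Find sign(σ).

Trace 13: π^k(13) = [13, 27, 2, 7, 6, 21, 18] for k=0..6.
Cycle type of π: 36 + 1; total 2 cycles.
37 − 2 = 35 transpositions; sign(π) = (−1)^35 = -1.
Zolotarev: (22|37) = -1, matching the cycle-count sign.

-1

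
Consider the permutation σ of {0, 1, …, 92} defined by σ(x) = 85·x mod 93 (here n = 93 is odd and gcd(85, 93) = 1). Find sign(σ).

Orbit of 64 under x↦85x: [64, 46, 4, 61, 70, 91, 16]… (length divides ord_93(85)).
Cycle lengths of π_85 on ℤ/93ℤ: [10, 10, 10, 10, 10, 10, 10, 10, 10, 1, 1, 1]; 12 cycles in total.
93 − 12 = 81 transpositions; sign(π) = (−1)^81 = -1.
Check: (85/93) = -1 by Zolotarev.

-1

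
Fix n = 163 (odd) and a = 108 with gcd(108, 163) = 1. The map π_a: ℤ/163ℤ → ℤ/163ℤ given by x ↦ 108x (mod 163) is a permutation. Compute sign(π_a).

Orbit of 37 under x↦108x: [37, 84, 107, 146, 120, 83, 162]… (length divides ord_163(108)).
Cycle type of π: 162 + 1; total 2 cycles.
With 2 cycles on 163 points, sign = (−1)^{163−2} = -1.
Via Zolotarev, sign(π_{108}) = (108|163) = -1.

-1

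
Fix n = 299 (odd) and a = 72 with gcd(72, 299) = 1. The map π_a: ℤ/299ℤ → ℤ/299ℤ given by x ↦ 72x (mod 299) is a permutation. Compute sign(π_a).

Start at x=94: 94 → 190 → 225 → 54 → 1 → 72 → 101 → … (one orbit).
π_72 has 6 disjoint cycles with lengths [132, 132, 12, 11, 11, 1] on {0,…,298}.
Σ(ℓ_i−1) = 299−6 = 293; sign = (−1)^293 = -1.
The Jacobi symbol (72|299) = -1 (Zolotarev) agrees.

-1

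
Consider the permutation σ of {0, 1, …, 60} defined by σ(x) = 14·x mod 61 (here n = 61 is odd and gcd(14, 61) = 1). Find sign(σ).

+1

Start at x=60: 60 → 47 → 48 → 1 → 14 → 13 → 60 (one orbit).
11 cycles of lengths [6, 6, 6, 6, 6, 6, 6, 6, 6, 6, 1].
Σ(ℓ_i−1) = 61−11 = 50; sign = (−1)^50 = +1.
Via Zolotarev, sign(π_{14}) = (14|61) = +1.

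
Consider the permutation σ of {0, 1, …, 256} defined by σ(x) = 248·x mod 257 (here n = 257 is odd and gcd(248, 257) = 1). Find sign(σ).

+1

Start at x=72: 72 → 123 → 178 → 197 → 26 → 23 → 50 → … (one orbit).
3 cycles of lengths [128, 128, 1].
n − c = 257 − 3 = 254; sign = (−1)^254 = +1.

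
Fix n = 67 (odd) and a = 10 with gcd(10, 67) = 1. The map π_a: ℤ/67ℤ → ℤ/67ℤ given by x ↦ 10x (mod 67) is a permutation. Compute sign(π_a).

+1

Orbit of 64 under x↦10x: [64, 37, 35, 15, 16, 26, 59]… (length divides ord_67(10)).
Cycle lengths of π_10 on ℤ/67ℤ: [33, 33, 1]; 3 cycles in total.
n − c = 67 − 3 = 64; sign = (−1)^64 = +1.
The Jacobi symbol (10|67) = +1 (Zolotarev) agrees.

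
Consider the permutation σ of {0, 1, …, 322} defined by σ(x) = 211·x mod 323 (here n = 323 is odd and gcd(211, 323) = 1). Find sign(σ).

+1

Orbit of 188 under x↦211x: [188, 262, 49, 3, 310, 164, 43]… (length divides ord_323(211)).
π_211 has 5 disjoint cycles with lengths [144, 144, 18, 16, 1] on {0,…,322}.
323 − 5 = 318 transpositions; sign(π) = (−1)^318 = +1.
Via Zolotarev, sign(π_{211}) = (211|323) = +1.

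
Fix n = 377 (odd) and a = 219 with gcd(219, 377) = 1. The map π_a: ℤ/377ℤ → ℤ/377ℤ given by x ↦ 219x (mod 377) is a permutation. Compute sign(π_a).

-1

Orbit of 107 under x↦219x: [107, 59, 103, 314, 152, 112, 23]… (length divides ord_377(219)).
Cycle type of π: 84×4 + 12 + 7×4 + 1; total 10 cycles.
377 − 10 = 367 transpositions; sign(π) = (−1)^367 = -1.
Via Zolotarev, sign(π_{219}) = (219|377) = -1.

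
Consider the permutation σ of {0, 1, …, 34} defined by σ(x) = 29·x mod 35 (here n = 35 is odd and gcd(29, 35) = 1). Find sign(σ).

Trace 1: π^k(1) = [1, 29] for k=0..1.
The orbit structure of x ↦ 29x mod 35: 21 orbits of sizes [2, 2, 2, 2, 2, 2, 2, 2, 2, 2, 2, 2, 2, 2, 1, 1, 1, 1, 1, 1, 1].
Σ(ℓ_i−1) = 35−21 = 14; sign = (−1)^14 = +1.

+1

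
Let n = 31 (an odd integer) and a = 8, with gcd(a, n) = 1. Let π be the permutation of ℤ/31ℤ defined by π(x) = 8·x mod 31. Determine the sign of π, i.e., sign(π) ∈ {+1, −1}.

Orbit of 1 under x↦8x: [1, 8, 2, 16, 4]… (length divides ord_31(8)).
Cycle lengths of π_8 on ℤ/31ℤ: [5, 5, 5, 5, 5, 5, 1]; 7 cycles in total.
With 7 cycles on 31 points, sign = (−1)^{31−7} = +1.
Via Zolotarev, sign(π_{8}) = (8|31) = +1.

+1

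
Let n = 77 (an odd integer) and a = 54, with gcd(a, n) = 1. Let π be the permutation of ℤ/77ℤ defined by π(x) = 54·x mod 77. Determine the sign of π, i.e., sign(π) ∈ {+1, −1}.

Start at x=54: 54 → 67 → 76 → 23 → 10 → 1 → 54 (one orbit).
Cycle type of π: 6×11 + 2×5 + 1; total 17 cycles.
sign(π) = (−1)^{n − #cycles} = (−1)^{77−17} = (−1)^60 = +1.

+1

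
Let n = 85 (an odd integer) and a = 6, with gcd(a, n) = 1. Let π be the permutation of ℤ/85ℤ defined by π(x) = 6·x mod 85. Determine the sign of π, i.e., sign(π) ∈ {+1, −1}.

-1

Orbit of 41 under x↦6x: [41, 76, 31, 16, 11, 66, 56]… (length divides ord_85(6)).
The orbit structure of x ↦ 6x mod 85: 10 orbits of sizes [16, 16, 16, 16, 16, 1, 1, 1, 1, 1].
Σ(ℓ_i−1) = 85−10 = 75; sign = (−1)^75 = -1.
Zolotarev: (6|85) = -1, matching the cycle-count sign.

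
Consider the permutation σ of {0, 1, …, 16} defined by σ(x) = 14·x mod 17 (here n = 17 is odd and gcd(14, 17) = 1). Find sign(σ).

-1

Orbit of 4 under x↦14x: [4, 5, 2, 11, 1, 14, 9]… (length divides ord_17(14)).
Decompose π into cycles: lengths [16, 1] (2 cycles, including the fixed point 0).
With 2 cycles on 17 points, sign = (−1)^{17−2} = -1.
The Jacobi symbol (14|17) = -1 (Zolotarev) agrees.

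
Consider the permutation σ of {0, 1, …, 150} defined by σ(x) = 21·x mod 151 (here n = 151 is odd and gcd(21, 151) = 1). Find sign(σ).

Start at x=58: 58 → 10 → 59 → 31 → 47 → 81 → 40 → … (one orbit).
Decompose π into cycles: lengths [75, 75, 1] (3 cycles, including the fixed point 0).
With 3 cycles on 151 points, sign = (−1)^{151−3} = +1.
Via Zolotarev, sign(π_{21}) = (21|151) = +1.

+1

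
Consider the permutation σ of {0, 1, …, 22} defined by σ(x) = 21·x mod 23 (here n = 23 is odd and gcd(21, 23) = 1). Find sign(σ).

-1

Start at x=4: 4 → 15 → 16 → 14 → 18 → 10 → 3 → … (one orbit).
Cycle lengths of π_21 on ℤ/23ℤ: [22, 1]; 2 cycles in total.
sign(π) = (−1)^{n − #cycles} = (−1)^{23−2} = (−1)^21 = -1.
The Jacobi symbol (21|23) = -1 (Zolotarev) agrees.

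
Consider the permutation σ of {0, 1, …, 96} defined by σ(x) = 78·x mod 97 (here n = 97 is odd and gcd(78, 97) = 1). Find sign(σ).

Start at x=51: 51 → 1 → 78 → 70 → 28 → 50 → 20 → … (one orbit).
4 cycles of lengths [32, 32, 32, 1].
4 cycles on 97: each ℓ→(−1)^(ℓ−1), product (−1)^93 = -1.
The Jacobi symbol (78|97) = -1 (Zolotarev) agrees.

-1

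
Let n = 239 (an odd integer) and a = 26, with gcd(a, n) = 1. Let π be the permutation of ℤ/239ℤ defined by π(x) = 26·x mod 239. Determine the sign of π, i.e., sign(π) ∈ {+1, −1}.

-1

Orbit of 8 under x↦26x: [8, 208, 150, 76, 64, 230, 5]… (length divides ord_239(26)).
Cycle type of π: 238 + 1; total 2 cycles.
n − c = 239 − 2 = 237; sign = (−1)^237 = -1.
The Jacobi symbol (26|239) = -1 (Zolotarev) agrees.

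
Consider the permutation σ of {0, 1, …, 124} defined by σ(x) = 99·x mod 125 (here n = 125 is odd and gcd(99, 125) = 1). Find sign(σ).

Orbit of 51 under x↦99x: [51, 49, 101, 124, 26, 74, 76]… (length divides ord_125(99)).
Cycle type of π: 10×10 + 2×12 + 1; total 23 cycles.
With 23 cycles on 125 points, sign = (−1)^{125−23} = +1.

+1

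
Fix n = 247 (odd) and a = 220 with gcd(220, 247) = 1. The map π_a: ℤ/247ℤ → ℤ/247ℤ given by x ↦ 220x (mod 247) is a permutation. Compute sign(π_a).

+1

Trace 64: π^k(64) = [64, 1, 220, 235, 77, 144] for k=0..5.
The orbit structure of x ↦ 220x mod 247: 49 orbits of sizes [6, 6, 6, 6, 6, 6, 6, 6, 6, 6, 6, 6, 6, 6, 6, 6, 6, 6, 6, 6, 6, 6, 6, 6, 6, 6, 6, 6, 6, 6, 6, 6, 6, 6, 6, 6, 3, 3, 3, 3, 3, 3, 2, 2, 2, 2, 2, 2, 1].
Σ(ℓ_i−1) = 247−49 = 198; sign = (−1)^198 = +1.
Via Zolotarev, sign(π_{220}) = (220|247) = +1.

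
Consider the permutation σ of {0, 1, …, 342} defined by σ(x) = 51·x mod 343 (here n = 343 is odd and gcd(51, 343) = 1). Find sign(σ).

Orbit of 121 under x↦51x: [121, 340, 190, 86, 270, 50, 149]… (length divides ord_343(51)).
7 cycles of lengths [147, 147, 21, 21, 3, 3, 1].
sign(π) = (−1)^{n − #cycles} = (−1)^{343−7} = (−1)^336 = +1.
(51|343)_J = +1 (Zolotarev's lemma cross-check).

+1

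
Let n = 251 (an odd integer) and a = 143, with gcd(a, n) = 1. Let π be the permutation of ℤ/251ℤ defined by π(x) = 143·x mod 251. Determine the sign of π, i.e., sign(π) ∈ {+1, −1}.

Orbit of 188 under x↦143x: [188, 27, 96, 174, 33, 201, 129]… (length divides ord_251(143)).
The orbit structure of x ↦ 143x mod 251: 2 orbits of sizes [250, 1].
sign(π) = (−1)^{n − #cycles} = (−1)^{251−2} = (−1)^249 = -1.
The Jacobi symbol (143|251) = -1 (Zolotarev) agrees.

-1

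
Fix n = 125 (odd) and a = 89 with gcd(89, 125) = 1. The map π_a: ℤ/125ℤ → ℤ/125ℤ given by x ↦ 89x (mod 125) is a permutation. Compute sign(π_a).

Start at x=49: 49 → 111 → 4 → 106 → 59 → 1 → 89 → … (one orbit).
Decompose π into cycles: lengths [50, 50, 10, 10, 2, 2, 1] (7 cycles, including the fixed point 0).
Σ(ℓ_i−1) = 125−7 = 118; sign = (−1)^118 = +1.

+1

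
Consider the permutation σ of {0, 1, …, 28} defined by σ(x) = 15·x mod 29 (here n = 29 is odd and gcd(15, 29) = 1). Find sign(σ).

-1

Orbit of 27 under x↦15x: [27, 28, 14, 7, 18, 9, 19]… (length divides ord_29(15)).
π_15 has 2 disjoint cycles with lengths [28, 1] on {0,…,28}.
n − c = 29 − 2 = 27; sign = (−1)^27 = -1.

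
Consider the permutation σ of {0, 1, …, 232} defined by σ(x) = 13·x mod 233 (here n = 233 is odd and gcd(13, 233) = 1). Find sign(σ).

Orbit of 178 under x↦13x: [178, 217, 25, 92, 31, 170, 113]… (length divides ord_233(13)).
The orbit structure of x ↦ 13x mod 233: 3 orbits of sizes [116, 116, 1].
sign(π) = (−1)^{n − #cycles} = (−1)^{233−3} = (−1)^230 = +1.

+1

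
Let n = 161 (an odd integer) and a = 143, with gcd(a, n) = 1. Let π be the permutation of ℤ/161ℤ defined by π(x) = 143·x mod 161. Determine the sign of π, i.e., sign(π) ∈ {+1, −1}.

Orbit of 160 under x↦143x: [160, 18, 159, 36, 157, 72, 153]… (length divides ord_161(143)).
Cycle type of π: 66×2 + 22 + 6 + 1; total 5 cycles.
5 cycles on 161: each ℓ→(−1)^(ℓ−1), product (−1)^156 = +1.

+1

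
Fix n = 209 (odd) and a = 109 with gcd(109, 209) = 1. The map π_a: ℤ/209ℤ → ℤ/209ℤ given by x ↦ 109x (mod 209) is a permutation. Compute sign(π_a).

+1

Trace 144: π^k(144) = [144, 21, 199, 164, 111, 186, 1] for k=0..6.
17 cycles of lengths [18, 18, 18, 18, 18, 18, 18, 18, 18, 18, 18, 2, 2, 2, 2, 2, 1].
17 cycles on 209: each ℓ→(−1)^(ℓ−1), product (−1)^192 = +1.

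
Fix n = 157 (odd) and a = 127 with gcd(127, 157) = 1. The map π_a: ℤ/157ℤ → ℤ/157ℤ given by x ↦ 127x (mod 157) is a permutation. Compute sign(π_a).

+1

Start at x=49: 49 → 100 → 140 → 39 → 86 → 89 → 156 → … (one orbit).
Cycle lengths of π_127 on ℤ/157ℤ: [78, 78, 1]; 3 cycles in total.
sign(π) = (−1)^{n − #cycles} = (−1)^{157−3} = (−1)^154 = +1.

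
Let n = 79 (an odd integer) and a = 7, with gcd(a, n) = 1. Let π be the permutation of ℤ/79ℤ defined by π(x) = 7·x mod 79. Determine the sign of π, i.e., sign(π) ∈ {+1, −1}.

-1

Start at x=57: 57 → 4 → 28 → 38 → 29 → 45 → 78 → … (one orbit).
The orbit structure of x ↦ 7x mod 79: 2 orbits of sizes [78, 1].
sign(π) = (−1)^{n − #cycles} = (−1)^{79−2} = (−1)^77 = -1.
Check: (7/79) = -1 by Zolotarev.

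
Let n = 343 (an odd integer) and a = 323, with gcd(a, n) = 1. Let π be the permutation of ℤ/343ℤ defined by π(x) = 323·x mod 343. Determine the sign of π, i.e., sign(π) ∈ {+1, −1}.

Trace 106: π^k(106) = [106, 281, 211, 239, 22, 246, 225] for k=0..6.
Cycle type of π: 49×6 + 7×6 + 1×7; total 19 cycles.
343 − 19 = 324 transpositions; sign(π) = (−1)^324 = +1.
(323|343)_J = +1 (Zolotarev's lemma cross-check).

+1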